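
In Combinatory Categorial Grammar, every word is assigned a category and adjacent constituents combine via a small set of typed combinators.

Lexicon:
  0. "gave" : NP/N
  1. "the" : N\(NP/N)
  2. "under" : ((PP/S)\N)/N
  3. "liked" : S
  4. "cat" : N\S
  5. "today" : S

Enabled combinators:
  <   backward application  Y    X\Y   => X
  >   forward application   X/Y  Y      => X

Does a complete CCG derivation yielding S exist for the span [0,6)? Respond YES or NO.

NP/N N\(NP/N) ((PP/S)\N)/N S N\S S
CKY chart[0,6] = {PP}; S ∉ chart

NO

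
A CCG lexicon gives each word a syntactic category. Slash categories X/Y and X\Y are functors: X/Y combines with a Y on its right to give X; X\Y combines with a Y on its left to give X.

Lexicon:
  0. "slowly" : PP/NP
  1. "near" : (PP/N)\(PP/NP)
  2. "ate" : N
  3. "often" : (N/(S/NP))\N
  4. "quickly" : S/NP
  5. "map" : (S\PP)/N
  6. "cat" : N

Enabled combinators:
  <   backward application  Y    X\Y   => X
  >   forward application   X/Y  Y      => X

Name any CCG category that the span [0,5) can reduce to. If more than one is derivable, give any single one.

[0,7] S   <
  [0,5] PP   >
    [0,2] PP/N   <
      [0,1] "slowly" : PP/NP
      [1,2] "near" : (PP/N)\(PP/NP)
    [2,5] N   >
      [2,4] N/(S/NP)   <
        [2,3] "ate" : N
        [3,4] "often" : (N/(S/NP))\N
      [4,5] "quickly" : S/NP
  [5,7] S\PP   >
    [5,6] "map" : (S\PP)/N
    [6,7] "cat" : N

PP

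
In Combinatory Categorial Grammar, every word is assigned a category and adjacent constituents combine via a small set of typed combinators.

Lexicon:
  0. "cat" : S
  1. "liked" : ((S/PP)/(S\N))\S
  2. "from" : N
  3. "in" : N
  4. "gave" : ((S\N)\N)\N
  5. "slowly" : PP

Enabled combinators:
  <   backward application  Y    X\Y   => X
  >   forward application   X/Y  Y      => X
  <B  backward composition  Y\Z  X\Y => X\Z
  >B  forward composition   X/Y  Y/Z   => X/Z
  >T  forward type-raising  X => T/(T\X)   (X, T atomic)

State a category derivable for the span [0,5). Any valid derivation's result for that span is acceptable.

[0,6] S   >
  [0,5] S/PP   >
    [0,2] (S/PP)/(S\N)   <
      [0,1] "cat" : S
      [1,2] "liked" : ((S/PP)/(S\N))\S
    [2,5] S\N   <
      [2,3] "from" : N
      [3,5] (S\N)\N   <
        [3,4] "in" : N
        [4,5] "gave" : ((S\N)\N)\N
  [5,6] "slowly" : PP

S/PP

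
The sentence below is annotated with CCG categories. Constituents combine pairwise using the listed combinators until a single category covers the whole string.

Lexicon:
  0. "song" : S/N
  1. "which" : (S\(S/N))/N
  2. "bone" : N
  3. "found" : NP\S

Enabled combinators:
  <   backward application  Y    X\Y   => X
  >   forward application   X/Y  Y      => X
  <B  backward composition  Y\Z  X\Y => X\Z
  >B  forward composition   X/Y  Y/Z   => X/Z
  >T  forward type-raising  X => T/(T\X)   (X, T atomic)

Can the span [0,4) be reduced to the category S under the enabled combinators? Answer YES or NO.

S/N (S\(S/N))/N N NP\S
CKY chart[0,4] = {N/(N\NP), NP, NP/(NP\NP), PP/(PP\NP), S/(S\NP)}; S ∉ chart

NO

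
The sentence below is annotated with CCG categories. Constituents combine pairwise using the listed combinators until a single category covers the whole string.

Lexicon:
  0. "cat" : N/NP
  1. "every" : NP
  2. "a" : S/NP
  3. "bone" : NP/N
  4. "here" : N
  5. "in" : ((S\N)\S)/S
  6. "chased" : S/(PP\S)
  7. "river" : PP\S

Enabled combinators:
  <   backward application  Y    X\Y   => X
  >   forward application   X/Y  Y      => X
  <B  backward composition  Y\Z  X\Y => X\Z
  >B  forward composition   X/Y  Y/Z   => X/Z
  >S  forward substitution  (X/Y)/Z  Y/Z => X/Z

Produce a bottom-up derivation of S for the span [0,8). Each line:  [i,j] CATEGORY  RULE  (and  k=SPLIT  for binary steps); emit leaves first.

[0,8] S   <
  [0,2] N   >
    [0,1] "cat" : N/NP
    [1,2] "every" : NP
  [2,8] S\N   <
    [2,5] S   >
      [2,3] "a" : S/NP
      [3,5] NP   >
        [3,4] "bone" : NP/N
        [4,5] "here" : N
    [5,8] (S\N)\S   >
      [5,6] "in" : ((S\N)\S)/S
      [6,8] S   >
        [6,7] "chased" : S/(PP\S)
        [7,8] "river" : PP\S

[0,1] N/NP  lex  "cat"
[1,2] NP  lex  "every"
[0,2] N  >  k=1
[2,3] S/NP  lex  "a"
[3,4] NP/N  lex  "bone"
[4,5] N  lex  "here"
[3,5] NP  >  k=4
[2,5] S  >  k=3
[5,6] ((S\N)\S)/S  lex  "in"
[6,7] S/(PP\S)  lex  "chased"
[7,8] PP\S  lex  "river"
[6,8] S  >  k=7
[5,8] (S\N)\S  >  k=6
[2,8] S\N  <  k=5
[0,8] S  <  k=2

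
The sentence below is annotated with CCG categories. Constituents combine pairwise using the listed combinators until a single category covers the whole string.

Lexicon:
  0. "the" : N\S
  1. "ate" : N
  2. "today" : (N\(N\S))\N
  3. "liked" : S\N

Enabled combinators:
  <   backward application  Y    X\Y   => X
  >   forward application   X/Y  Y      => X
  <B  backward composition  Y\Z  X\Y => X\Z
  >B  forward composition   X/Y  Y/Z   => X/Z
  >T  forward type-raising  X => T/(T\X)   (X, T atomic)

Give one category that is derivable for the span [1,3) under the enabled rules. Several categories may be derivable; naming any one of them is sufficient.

[0,4] S   <
  [0,3] N   <
    [0,1] "the" : N\S
    [1,3] N\(N\S)   <
      [1,2] "ate" : N
      [2,3] "today" : (N\(N\S))\N
  [3,4] "liked" : S\N

N\(N\S)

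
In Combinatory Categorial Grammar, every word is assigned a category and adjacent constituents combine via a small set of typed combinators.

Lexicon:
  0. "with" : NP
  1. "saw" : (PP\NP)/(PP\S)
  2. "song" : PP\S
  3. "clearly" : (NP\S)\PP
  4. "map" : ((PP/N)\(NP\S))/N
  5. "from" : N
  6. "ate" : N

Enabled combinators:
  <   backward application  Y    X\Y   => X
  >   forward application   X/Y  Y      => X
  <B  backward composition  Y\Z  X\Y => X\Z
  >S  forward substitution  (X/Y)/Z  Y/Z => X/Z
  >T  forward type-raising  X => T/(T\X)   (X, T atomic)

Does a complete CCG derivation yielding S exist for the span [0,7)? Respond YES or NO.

NO

NP (PP\NP)/(PP\S) PP\S (NP\S)\PP ((PP/N)\(NP\S))/N N N
CKY chart[0,7] = {N/(N\PP), NP/(NP\PP), PP, PP/(PP\PP), S/(S\PP)}; S ∉ chart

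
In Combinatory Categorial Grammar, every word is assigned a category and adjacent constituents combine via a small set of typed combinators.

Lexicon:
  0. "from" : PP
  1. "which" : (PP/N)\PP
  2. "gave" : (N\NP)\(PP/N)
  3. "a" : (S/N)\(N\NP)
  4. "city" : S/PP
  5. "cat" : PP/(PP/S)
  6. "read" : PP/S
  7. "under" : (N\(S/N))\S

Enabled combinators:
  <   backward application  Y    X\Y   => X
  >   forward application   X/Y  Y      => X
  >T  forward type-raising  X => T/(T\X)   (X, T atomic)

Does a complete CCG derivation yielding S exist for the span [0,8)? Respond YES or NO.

NO

PP (PP/N)\PP (N\NP)\(PP/N) (S/N)\(N\NP) S/PP PP/(PP/S) PP/S (N\(S/N))\S
CKY chart[0,8] = {N, N/(N\N), NP/(NP\N), PP/(PP\N), S/(S\N)}; S ∉ chart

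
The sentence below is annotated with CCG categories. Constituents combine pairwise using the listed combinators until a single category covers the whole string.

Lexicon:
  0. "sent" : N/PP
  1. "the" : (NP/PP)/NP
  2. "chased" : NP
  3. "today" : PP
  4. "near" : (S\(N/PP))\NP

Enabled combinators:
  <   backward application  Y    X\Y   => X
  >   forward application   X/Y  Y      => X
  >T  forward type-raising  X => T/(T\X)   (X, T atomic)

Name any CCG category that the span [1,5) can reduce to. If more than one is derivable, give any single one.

S\(N/PP)

[0,5] S   <
  [0,1] "sent" : N/PP
  [1,5] S\(N/PP)   <
    [1,4] NP   >
      [1,3] NP/PP   >
        [1,2] "the" : (NP/PP)/NP
        [2,3] "chased" : NP
      [3,4] "today" : PP
    [4,5] "near" : (S\(N/PP))\NP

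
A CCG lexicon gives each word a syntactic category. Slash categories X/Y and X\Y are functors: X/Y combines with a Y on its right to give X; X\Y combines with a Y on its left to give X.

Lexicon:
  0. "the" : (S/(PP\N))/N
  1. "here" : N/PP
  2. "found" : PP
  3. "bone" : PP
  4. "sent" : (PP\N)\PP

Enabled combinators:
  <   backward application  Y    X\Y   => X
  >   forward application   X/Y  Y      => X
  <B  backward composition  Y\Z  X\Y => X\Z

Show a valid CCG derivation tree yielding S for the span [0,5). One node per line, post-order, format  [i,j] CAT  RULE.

[0,1] (S/(PP\N))/N  lex  "the"
[1,2] N/PP  lex  "here"
[2,3] PP  lex  "found"
[1,3] N  >  k=2
[0,3] S/(PP\N)  >  k=1
[3,4] PP  lex  "bone"
[4,5] (PP\N)\PP  lex  "sent"
[3,5] PP\N  <  k=4
[0,5] S  >  k=3

[0,5] S   >
  [0,3] S/(PP\N)   >
    [0,1] "the" : (S/(PP\N))/N
    [1,3] N   >
      [1,2] "here" : N/PP
      [2,3] "found" : PP
  [3,5] PP\N   <
    [3,4] "bone" : PP
    [4,5] "sent" : (PP\N)\PP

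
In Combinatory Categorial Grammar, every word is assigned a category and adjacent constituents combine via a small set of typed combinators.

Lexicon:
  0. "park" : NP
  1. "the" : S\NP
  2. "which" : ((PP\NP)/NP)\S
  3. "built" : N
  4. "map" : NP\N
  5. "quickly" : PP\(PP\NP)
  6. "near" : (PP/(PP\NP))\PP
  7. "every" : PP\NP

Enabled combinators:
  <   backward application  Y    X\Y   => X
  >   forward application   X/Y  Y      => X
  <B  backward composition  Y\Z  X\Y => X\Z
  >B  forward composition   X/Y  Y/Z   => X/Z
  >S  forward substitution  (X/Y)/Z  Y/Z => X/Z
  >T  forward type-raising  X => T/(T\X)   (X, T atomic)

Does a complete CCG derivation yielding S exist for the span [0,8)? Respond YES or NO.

NO

NP S\NP ((PP\NP)/NP)\S N NP\N PP\(PP\NP) (PP/(PP\NP))\PP PP\NP
CKY chart[0,8] = {N/(N\PP), NP/(NP\PP), PP, PP/(PP\PP), S/(S\PP)}; S ∉ chart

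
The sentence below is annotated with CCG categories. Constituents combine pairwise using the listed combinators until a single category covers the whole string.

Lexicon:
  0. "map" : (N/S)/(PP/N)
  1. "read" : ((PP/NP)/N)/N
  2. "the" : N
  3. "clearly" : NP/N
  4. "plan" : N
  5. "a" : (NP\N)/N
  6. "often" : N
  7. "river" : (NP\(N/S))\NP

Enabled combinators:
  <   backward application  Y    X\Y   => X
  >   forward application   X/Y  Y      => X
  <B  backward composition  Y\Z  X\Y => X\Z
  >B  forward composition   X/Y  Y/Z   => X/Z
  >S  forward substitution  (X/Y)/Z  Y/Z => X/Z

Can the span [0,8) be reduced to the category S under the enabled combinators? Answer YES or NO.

NO

(N/S)/(PP/N) ((PP/NP)/N)/N N NP/N N (NP\N)/N N (NP\(N/S))\NP
CKY chart[0,8] = {NP}; S ∉ chart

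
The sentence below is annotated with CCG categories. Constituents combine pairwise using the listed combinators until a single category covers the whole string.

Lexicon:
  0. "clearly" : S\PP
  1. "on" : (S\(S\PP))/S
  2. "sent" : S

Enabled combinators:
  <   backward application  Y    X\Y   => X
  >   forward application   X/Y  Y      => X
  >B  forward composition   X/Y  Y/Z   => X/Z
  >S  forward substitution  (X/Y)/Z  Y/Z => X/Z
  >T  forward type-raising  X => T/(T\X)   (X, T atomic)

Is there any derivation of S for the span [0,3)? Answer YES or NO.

[0,3] S   <
  [0,1] "clearly" : S\PP
  [1,3] S\(S\PP)   >
    [1,2] "on" : (S\(S\PP))/S
    [2,3] "sent" : S

YES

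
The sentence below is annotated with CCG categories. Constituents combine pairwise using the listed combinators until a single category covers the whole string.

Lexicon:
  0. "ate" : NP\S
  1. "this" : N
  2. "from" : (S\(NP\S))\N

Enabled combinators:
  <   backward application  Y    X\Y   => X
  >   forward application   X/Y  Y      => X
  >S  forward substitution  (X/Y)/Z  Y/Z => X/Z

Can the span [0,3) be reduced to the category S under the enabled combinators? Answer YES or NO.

YES

[0,3] S   <
  [0,1] "ate" : NP\S
  [1,3] S\(NP\S)   <
    [1,2] "this" : N
    [2,3] "from" : (S\(NP\S))\N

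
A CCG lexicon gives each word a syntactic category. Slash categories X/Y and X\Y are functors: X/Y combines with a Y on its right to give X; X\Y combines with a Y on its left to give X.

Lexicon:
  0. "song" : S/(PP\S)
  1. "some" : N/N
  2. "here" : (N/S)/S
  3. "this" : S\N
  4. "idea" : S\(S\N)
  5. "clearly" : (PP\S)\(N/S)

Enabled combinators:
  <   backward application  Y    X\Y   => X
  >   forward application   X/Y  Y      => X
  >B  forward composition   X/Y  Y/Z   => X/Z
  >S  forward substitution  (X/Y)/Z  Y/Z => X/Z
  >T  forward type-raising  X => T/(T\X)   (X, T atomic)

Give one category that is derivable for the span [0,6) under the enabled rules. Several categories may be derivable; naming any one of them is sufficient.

[0,6] S   >
  [0,1] "song" : S/(PP\S)
  [1,6] PP\S   <
    [1,5] N/S   >B
      [1,2] "some" : N/N
      [2,5] N/S   >
        [2,3] "here" : (N/S)/S
        [3,5] S   <
          [3,4] "this" : S\N
          [4,5] "idea" : S\(S\N)
    [5,6] "clearly" : (PP\S)\(N/S)

S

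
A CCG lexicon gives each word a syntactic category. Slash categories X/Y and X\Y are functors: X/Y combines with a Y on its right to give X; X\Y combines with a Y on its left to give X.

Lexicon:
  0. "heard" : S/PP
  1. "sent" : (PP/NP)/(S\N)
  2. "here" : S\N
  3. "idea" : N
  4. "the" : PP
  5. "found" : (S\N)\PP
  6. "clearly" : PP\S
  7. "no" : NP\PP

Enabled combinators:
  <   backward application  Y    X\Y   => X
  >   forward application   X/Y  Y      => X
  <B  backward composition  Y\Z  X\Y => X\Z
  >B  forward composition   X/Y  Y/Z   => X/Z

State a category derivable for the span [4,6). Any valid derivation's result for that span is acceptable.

[0,8] S   >
  [0,3] S/NP   >B
    [0,1] "heard" : S/PP
    [1,3] PP/NP   >
      [1,2] "sent" : (PP/NP)/(S\N)
      [2,3] "here" : S\N
  [3,8] NP   <
    [3,4] "idea" : N
    [4,8] NP\N   <B
      [4,6] S\N   <
        [4,5] "the" : PP
        [5,6] "found" : (S\N)\PP
      [6,8] NP\S   <B
        [6,7] "clearly" : PP\S
        [7,8] "no" : NP\PP

S\N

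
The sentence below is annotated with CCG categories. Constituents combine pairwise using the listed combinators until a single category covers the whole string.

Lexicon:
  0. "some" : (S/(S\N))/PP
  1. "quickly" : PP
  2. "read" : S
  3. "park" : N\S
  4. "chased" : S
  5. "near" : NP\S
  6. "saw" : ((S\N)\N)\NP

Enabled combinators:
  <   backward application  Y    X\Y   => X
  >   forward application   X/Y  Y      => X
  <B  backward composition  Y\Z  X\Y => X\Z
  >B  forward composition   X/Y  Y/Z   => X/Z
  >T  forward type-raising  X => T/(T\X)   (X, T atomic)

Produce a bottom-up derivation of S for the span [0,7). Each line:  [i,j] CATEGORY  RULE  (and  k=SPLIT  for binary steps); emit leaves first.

[0,7] S   >
  [0,2] S/(S\N)   >
    [0,1] "some" : (S/(S\N))/PP
    [1,2] "quickly" : PP
  [2,7] S\N   <
    [2,4] N   <
      [2,3] "read" : S
      [3,4] "park" : N\S
    [4,7] (S\N)\N   <
      [4,6] NP   <
        [4,5] "chased" : S
        [5,6] "near" : NP\S
      [6,7] "saw" : ((S\N)\N)\NP

[0,1] (S/(S\N))/PP  lex  "some"
[1,2] PP  lex  "quickly"
[0,2] S/(S\N)  >  k=1
[2,3] S  lex  "read"
[3,4] N\S  lex  "park"
[2,4] N  <  k=3
[4,5] S  lex  "chased"
[5,6] NP\S  lex  "near"
[4,6] NP  <  k=5
[6,7] ((S\N)\N)\NP  lex  "saw"
[4,7] (S\N)\N  <  k=6
[2,7] S\N  <  k=4
[0,7] S  >  k=2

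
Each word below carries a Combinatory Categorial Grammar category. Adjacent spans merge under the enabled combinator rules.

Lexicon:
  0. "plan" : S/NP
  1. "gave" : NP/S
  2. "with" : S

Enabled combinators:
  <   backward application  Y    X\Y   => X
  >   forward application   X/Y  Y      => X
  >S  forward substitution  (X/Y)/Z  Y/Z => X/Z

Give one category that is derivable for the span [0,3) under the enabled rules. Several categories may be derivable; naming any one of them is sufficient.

S

[0,3] S   >
  [0,1] "plan" : S/NP
  [1,3] NP   >
    [1,2] "gave" : NP/S
    [2,3] "with" : S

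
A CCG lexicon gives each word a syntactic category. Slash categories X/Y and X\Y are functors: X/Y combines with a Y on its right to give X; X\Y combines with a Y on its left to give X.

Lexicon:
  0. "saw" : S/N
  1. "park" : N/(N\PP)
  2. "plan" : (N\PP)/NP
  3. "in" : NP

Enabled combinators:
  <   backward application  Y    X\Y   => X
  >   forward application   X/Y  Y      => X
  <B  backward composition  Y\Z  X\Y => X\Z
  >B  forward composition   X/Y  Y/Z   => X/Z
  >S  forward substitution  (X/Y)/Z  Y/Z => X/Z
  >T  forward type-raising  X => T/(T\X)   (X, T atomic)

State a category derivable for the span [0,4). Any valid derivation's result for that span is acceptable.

[0,4] S   >
  [0,1] "saw" : S/N
  [1,4] N   >
    [1,2] "park" : N/(N\PP)
    [2,4] N\PP   >
      [2,3] "plan" : (N\PP)/NP
      [3,4] "in" : NP

S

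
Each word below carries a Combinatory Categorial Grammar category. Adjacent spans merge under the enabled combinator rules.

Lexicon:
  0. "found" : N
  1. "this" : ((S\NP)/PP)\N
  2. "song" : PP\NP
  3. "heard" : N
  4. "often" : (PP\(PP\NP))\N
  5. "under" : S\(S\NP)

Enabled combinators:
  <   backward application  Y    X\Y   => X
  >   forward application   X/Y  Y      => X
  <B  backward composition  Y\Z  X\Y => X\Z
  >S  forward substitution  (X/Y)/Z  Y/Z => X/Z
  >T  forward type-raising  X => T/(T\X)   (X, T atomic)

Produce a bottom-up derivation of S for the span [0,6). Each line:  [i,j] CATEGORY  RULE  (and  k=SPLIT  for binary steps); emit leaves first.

[0,1] N  lex  "found"
[1,2] ((S\NP)/PP)\N  lex  "this"
[0,2] (S\NP)/PP  <  k=1
[2,3] PP\NP  lex  "song"
[3,4] N  lex  "heard"
[4,5] (PP\(PP\NP))\N  lex  "often"
[3,5] PP\(PP\NP)  <  k=4
[2,5] PP  <  k=3
[0,5] S\NP  >  k=2
[5,6] S\(S\NP)  lex  "under"
[0,6] S  <  k=5

[0,6] S   <
  [0,5] S\NP   >
    [0,2] (S\NP)/PP   <
      [0,1] "found" : N
      [1,2] "this" : ((S\NP)/PP)\N
    [2,5] PP   <
      [2,3] "song" : PP\NP
      [3,5] PP\(PP\NP)   <
        [3,4] "heard" : N
        [4,5] "often" : (PP\(PP\NP))\N
  [5,6] "under" : S\(S\NP)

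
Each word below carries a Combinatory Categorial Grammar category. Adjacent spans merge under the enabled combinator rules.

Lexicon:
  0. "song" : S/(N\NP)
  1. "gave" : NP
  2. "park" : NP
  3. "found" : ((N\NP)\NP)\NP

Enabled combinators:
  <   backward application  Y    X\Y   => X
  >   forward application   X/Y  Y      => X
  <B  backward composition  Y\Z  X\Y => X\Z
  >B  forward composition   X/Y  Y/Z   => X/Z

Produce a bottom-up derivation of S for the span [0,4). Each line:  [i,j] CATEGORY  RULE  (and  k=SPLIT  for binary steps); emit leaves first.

[0,1] S/(N\NP)  lex  "song"
[1,2] NP  lex  "gave"
[2,3] NP  lex  "park"
[3,4] ((N\NP)\NP)\NP  lex  "found"
[2,4] (N\NP)\NP  <  k=3
[1,4] N\NP  <  k=2
[0,4] S  >  k=1

[0,4] S   >
  [0,1] "song" : S/(N\NP)
  [1,4] N\NP   <
    [1,2] "gave" : NP
    [2,4] (N\NP)\NP   <
      [2,3] "park" : NP
      [3,4] "found" : ((N\NP)\NP)\NP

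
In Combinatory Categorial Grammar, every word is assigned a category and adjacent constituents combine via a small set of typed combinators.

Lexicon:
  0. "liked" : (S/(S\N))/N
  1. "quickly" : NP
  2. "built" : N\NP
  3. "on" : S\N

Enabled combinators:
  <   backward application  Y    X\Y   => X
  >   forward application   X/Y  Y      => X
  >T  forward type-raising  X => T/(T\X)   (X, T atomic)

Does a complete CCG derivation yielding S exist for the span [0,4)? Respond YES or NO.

YES

[0,4] S   >
  [0,3] S/(S\N)   >
    [0,1] "liked" : (S/(S\N))/N
    [1,3] N   >
      [1,2] N/(N\NP)   >T
        [1,2] "quickly" : NP
      [2,3] "built" : N\NP
  [3,4] "on" : S\N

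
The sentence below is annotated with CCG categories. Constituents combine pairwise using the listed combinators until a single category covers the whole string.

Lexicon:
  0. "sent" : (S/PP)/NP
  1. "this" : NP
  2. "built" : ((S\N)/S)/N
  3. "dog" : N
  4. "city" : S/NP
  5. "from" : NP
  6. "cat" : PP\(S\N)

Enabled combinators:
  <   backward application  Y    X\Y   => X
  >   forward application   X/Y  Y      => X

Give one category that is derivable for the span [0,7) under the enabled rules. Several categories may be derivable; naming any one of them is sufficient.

S

[0,7] S   >
  [0,2] S/PP   >
    [0,1] "sent" : (S/PP)/NP
    [1,2] "this" : NP
  [2,7] PP   <
    [2,6] S\N   >
      [2,4] (S\N)/S   >
        [2,3] "built" : ((S\N)/S)/N
        [3,4] "dog" : N
      [4,6] S   >
        [4,5] "city" : S/NP
        [5,6] "from" : NP
    [6,7] "cat" : PP\(S\N)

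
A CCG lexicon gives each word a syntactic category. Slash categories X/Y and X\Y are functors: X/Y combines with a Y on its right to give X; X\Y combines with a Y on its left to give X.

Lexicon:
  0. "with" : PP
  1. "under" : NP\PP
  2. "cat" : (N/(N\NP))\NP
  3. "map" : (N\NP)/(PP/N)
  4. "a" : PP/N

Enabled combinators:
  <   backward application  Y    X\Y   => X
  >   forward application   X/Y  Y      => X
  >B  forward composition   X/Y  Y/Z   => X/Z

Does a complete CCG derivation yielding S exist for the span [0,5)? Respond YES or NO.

PP NP\PP (N/(N\NP))\NP (N\NP)/(PP/N) PP/N
CKY chart[0,5] = {N}; S ∉ chart

NO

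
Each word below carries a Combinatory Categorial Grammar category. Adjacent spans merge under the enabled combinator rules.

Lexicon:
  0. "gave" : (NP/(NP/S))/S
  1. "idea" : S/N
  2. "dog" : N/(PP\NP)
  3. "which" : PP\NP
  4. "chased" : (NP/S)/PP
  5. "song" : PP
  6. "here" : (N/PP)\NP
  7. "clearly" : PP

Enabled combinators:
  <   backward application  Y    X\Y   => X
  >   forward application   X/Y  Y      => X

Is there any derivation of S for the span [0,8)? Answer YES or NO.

(NP/(NP/S))/S S/N N/(PP\NP) PP\NP (NP/S)/PP PP (N/PP)\NP PP
CKY chart[0,8] = {N}; S ∉ chart

NO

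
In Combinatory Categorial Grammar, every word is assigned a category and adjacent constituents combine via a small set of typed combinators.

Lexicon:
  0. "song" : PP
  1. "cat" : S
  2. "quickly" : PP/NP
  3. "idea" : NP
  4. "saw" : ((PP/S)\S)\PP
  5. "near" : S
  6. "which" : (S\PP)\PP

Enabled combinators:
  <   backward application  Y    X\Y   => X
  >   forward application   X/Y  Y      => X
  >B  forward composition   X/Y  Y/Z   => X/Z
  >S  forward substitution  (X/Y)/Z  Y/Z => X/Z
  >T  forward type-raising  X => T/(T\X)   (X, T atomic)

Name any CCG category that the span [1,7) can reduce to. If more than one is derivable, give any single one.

[0,7] S   >
  [0,1] S/(S\PP)   >T
    [0,1] "song" : PP
  [1,7] S\PP   <
    [1,6] PP   >
      [1,5] PP/S   <
        [1,2] "cat" : S
        [2,5] (PP/S)\S   <
          [2,4] PP   >
            [2,3] "quickly" : PP/NP
            [3,4] "idea" : NP
          [4,5] "saw" : ((PP/S)\S)\PP
      [5,6] "near" : S
    [6,7] "which" : (S\PP)\PP

S\PP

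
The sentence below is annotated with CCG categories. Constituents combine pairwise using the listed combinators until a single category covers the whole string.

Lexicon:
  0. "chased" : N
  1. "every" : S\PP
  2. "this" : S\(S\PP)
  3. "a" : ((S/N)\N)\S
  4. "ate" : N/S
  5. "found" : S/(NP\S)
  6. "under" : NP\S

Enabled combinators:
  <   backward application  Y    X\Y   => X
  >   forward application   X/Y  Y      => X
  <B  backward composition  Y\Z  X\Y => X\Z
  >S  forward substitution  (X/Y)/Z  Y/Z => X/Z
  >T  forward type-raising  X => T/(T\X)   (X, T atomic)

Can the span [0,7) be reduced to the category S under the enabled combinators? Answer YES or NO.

[0,7] S   >
  [0,4] S/N   <
    [0,1] "chased" : N
    [1,4] (S/N)\N   <
      [1,3] S   <
        [1,2] "every" : S\PP
        [2,3] "this" : S\(S\PP)
      [3,4] "a" : ((S/N)\N)\S
  [4,7] N   >
    [4,5] "ate" : N/S
    [5,7] S   >
      [5,6] "found" : S/(NP\S)
      [6,7] "under" : NP\S

YES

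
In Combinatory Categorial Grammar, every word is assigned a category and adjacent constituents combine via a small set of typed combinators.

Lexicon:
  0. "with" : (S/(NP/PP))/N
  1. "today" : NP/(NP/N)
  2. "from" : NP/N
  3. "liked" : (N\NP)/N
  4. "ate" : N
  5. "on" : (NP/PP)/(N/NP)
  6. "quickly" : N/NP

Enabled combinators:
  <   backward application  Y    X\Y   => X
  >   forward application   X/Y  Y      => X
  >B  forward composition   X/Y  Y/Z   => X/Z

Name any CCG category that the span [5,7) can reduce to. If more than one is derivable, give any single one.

[0,7] S   >
  [0,5] S/(NP/PP)   >
    [0,1] "with" : (S/(NP/PP))/N
    [1,5] N   <
      [1,3] NP   >
        [1,2] "today" : NP/(NP/N)
        [2,3] "from" : NP/N
      [3,5] N\NP   >
        [3,4] "liked" : (N\NP)/N
        [4,5] "ate" : N
  [5,7] NP/PP   >
    [5,6] "on" : (NP/PP)/(N/NP)
    [6,7] "quickly" : N/NP

NP/PP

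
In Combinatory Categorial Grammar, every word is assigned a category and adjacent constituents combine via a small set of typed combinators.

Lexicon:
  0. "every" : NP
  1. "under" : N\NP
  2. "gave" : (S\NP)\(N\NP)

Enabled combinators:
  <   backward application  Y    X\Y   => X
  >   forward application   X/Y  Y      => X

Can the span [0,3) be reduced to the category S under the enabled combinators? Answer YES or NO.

YES

[0,3] S   <
  [0,1] "every" : NP
  [1,3] S\NP   <
    [1,2] "under" : N\NP
    [2,3] "gave" : (S\NP)\(N\NP)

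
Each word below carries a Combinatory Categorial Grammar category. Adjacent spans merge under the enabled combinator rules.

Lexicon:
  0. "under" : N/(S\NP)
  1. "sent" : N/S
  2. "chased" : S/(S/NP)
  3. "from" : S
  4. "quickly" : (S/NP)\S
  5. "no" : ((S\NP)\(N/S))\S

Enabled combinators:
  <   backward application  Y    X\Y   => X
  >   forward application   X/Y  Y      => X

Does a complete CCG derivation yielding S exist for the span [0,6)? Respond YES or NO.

N/(S\NP) N/S S/(S/NP) S (S/NP)\S ((S\NP)\(N/S))\S
CKY chart[0,6] = {N}; S ∉ chart

NO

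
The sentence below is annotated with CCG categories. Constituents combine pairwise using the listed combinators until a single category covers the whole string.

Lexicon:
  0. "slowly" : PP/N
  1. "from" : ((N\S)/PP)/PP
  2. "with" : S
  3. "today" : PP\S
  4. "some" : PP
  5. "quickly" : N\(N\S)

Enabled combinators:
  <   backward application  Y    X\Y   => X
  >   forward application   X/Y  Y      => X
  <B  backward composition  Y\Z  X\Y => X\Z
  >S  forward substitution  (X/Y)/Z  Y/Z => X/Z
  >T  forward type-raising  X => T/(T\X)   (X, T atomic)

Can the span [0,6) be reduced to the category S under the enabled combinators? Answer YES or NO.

NO

PP/N ((N\S)/PP)/PP S PP\S PP N\(N\S)
CKY chart[0,6] = {N/(N\PP), NP/(NP\PP), PP, PP/(PP\PP), S/(S\PP)}; S ∉ chart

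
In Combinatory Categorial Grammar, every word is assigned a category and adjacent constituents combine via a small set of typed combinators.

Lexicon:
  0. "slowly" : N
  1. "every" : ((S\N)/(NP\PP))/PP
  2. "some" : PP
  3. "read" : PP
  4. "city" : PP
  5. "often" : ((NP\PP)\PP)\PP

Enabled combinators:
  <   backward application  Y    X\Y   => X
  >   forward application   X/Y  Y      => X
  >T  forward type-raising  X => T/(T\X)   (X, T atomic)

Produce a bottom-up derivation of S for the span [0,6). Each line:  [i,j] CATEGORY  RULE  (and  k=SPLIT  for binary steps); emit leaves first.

[0,6] S   >
  [0,1] S/(S\N)   >T
    [0,1] "slowly" : N
  [1,6] S\N   >
    [1,3] (S\N)/(NP\PP)   >
      [1,2] "every" : ((S\N)/(NP\PP))/PP
      [2,3] "some" : PP
    [3,6] NP\PP   <
      [3,4] "read" : PP
      [4,6] (NP\PP)\PP   <
        [4,5] "city" : PP
        [5,6] "often" : ((NP\PP)\PP)\PP

[0,1] N  lex  "slowly"
[0,1] S/(S\N)  >T
[1,2] ((S\N)/(NP\PP))/PP  lex  "every"
[2,3] PP  lex  "some"
[1,3] (S\N)/(NP\PP)  >  k=2
[3,4] PP  lex  "read"
[4,5] PP  lex  "city"
[5,6] ((NP\PP)\PP)\PP  lex  "often"
[4,6] (NP\PP)\PP  <  k=5
[3,6] NP\PP  <  k=4
[1,6] S\N  >  k=3
[0,6] S  >  k=1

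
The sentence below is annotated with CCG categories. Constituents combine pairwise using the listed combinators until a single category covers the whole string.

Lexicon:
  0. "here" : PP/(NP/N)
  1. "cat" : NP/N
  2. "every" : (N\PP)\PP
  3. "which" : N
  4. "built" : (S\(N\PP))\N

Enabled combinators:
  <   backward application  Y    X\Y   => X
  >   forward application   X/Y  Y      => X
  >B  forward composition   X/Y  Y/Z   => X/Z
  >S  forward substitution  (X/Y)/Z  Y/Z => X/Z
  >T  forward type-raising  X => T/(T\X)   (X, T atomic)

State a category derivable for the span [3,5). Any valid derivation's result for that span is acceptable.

S\(N\PP)

[0,5] S   <
  [0,3] N\PP   <
    [0,2] PP   >
      [0,1] "here" : PP/(NP/N)
      [1,2] "cat" : NP/N
    [2,3] "every" : (N\PP)\PP
  [3,5] S\(N\PP)   <
    [3,4] "which" : N
    [4,5] "built" : (S\(N\PP))\N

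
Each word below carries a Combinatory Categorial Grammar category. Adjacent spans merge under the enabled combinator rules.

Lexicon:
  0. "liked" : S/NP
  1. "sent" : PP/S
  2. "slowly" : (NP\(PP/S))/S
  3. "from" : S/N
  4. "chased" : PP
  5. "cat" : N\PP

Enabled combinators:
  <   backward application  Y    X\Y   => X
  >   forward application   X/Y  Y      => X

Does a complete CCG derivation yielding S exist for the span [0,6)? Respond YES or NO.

[0,6] S   >
  [0,1] "liked" : S/NP
  [1,6] NP   <
    [1,2] "sent" : PP/S
    [2,6] NP\(PP/S)   >
      [2,3] "slowly" : (NP\(PP/S))/S
      [3,6] S   >
        [3,4] "from" : S/N
        [4,6] N   <
          [4,5] "chased" : PP
          [5,6] "cat" : N\PP

YES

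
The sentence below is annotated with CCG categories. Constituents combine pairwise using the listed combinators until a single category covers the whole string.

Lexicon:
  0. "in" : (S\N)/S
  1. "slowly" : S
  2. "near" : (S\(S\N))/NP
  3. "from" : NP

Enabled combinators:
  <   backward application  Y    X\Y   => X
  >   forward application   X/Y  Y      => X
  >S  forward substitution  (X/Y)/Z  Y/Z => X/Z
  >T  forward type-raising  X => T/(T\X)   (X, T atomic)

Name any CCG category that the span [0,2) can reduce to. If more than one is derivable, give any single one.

[0,4] S   <
  [0,2] S\N   >
    [0,1] "in" : (S\N)/S
    [1,2] "slowly" : S
  [2,4] S\(S\N)   >
    [2,3] "near" : (S\(S\N))/NP
    [3,4] "from" : NP

S\N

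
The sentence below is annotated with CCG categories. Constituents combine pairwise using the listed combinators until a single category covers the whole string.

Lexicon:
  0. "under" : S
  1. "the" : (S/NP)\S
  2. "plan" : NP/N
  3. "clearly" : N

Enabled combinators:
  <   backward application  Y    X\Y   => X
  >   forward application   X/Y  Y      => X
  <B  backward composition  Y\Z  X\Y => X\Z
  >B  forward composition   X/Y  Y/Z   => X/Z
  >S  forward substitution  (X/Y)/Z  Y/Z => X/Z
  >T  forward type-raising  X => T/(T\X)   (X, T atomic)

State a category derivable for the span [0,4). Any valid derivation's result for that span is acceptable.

S

[0,4] S   >
  [0,2] S/NP   <
    [0,1] "under" : S
    [1,2] "the" : (S/NP)\S
  [2,4] NP   >
    [2,3] "plan" : NP/N
    [3,4] "clearly" : N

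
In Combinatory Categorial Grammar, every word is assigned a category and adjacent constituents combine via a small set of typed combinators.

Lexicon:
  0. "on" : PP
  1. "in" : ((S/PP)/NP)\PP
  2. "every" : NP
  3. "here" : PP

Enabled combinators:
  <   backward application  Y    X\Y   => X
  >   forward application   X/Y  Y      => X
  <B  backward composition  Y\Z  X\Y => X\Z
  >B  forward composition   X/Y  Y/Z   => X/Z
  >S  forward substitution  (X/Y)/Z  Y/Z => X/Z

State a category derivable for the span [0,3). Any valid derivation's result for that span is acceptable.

[0,4] S   >
  [0,3] S/PP   >
    [0,2] (S/PP)/NP   <
      [0,1] "on" : PP
      [1,2] "in" : ((S/PP)/NP)\PP
    [2,3] "every" : NP
  [3,4] "here" : PP

S/PP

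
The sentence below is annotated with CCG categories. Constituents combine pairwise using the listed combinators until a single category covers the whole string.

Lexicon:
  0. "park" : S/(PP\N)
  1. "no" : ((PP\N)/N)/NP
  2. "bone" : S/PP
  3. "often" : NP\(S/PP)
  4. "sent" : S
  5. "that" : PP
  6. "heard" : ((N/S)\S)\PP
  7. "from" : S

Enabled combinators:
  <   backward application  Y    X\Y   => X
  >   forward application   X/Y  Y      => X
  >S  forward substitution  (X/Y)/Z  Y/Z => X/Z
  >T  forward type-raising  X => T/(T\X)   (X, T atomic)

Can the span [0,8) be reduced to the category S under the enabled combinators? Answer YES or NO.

[0,8] S   >
  [0,1] "park" : S/(PP\N)
  [1,8] PP\N   >
    [1,4] (PP\N)/N   >
      [1,2] "no" : ((PP\N)/N)/NP
      [2,4] NP   <
        [2,3] "bone" : S/PP
        [3,4] "often" : NP\(S/PP)
    [4,8] N   >
      [4,7] N/S   <
        [4,5] "sent" : S
        [5,7] (N/S)\S   <
          [5,6] "that" : PP
          [6,7] "heard" : ((N/S)\S)\PP
      [7,8] "from" : S

YES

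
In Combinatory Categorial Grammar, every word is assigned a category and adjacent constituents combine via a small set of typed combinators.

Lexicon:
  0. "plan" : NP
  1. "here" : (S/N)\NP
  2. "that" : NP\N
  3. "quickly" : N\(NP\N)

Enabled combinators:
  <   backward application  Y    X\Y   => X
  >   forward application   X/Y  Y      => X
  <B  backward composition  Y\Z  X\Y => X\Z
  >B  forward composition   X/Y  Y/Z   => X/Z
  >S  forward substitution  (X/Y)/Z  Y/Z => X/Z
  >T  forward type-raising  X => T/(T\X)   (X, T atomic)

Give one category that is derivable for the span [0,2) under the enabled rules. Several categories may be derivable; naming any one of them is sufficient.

S/N

[0,4] S   >
  [0,2] S/N   <
    [0,1] "plan" : NP
    [1,2] "here" : (S/N)\NP
  [2,4] N   <
    [2,3] "that" : NP\N
    [3,4] "quickly" : N\(NP\N)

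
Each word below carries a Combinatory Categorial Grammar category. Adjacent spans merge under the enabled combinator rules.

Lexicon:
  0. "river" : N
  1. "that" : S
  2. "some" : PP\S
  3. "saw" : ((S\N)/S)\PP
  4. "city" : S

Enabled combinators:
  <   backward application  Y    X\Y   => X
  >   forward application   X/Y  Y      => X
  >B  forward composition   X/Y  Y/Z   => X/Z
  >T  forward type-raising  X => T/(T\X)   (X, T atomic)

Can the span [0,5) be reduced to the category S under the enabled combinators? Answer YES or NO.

[0,5] S   >
  [0,1] S/(S\N)   >T
    [0,1] "river" : N
  [1,5] S\N   >
    [1,4] (S\N)/S   <
      [1,3] PP   <
        [1,2] "that" : S
        [2,3] "some" : PP\S
      [3,4] "saw" : ((S\N)/S)\PP
    [4,5] "city" : S

YES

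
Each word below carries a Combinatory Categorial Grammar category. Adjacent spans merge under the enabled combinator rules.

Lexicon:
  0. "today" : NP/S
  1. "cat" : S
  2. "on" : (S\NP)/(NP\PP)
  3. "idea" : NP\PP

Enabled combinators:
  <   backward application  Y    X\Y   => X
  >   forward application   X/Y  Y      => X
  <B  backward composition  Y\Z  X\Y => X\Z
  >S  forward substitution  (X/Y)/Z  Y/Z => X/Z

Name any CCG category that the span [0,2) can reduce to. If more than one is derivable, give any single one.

[0,4] S   <
  [0,2] NP   >
    [0,1] "today" : NP/S
    [1,2] "cat" : S
  [2,4] S\NP   >
    [2,3] "on" : (S\NP)/(NP\PP)
    [3,4] "idea" : NP\PP

NP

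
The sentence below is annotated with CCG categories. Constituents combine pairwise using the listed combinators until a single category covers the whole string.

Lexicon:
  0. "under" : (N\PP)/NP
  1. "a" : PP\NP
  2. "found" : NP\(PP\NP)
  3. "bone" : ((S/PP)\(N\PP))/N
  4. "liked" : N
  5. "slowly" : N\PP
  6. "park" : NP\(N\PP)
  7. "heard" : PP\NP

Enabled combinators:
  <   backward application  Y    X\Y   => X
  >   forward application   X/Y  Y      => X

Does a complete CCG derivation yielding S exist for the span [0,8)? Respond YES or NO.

YES

[0,8] S   >
  [0,5] S/PP   <
    [0,3] N\PP   >
      [0,1] "under" : (N\PP)/NP
      [1,3] NP   <
        [1,2] "a" : PP\NP
        [2,3] "found" : NP\(PP\NP)
    [3,5] (S/PP)\(N\PP)   >
      [3,4] "bone" : ((S/PP)\(N\PP))/N
      [4,5] "liked" : N
  [5,8] PP   <
    [5,7] NP   <
      [5,6] "slowly" : N\PP
      [6,7] "park" : NP\(N\PP)
    [7,8] "heard" : PP\NP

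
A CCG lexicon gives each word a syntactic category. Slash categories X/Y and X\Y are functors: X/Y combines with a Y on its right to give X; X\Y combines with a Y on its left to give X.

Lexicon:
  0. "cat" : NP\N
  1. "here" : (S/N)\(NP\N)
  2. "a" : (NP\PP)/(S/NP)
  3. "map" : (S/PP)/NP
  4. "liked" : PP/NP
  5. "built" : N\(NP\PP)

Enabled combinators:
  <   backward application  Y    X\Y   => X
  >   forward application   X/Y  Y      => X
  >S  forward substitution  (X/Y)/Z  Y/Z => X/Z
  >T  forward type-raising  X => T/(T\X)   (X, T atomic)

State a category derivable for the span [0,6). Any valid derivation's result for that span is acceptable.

S

[0,6] S   >
  [0,2] S/N   <
    [0,1] "cat" : NP\N
    [1,2] "here" : (S/N)\(NP\N)
  [2,6] N   <
    [2,5] NP\PP   >
      [2,3] "a" : (NP\PP)/(S/NP)
      [3,5] S/NP   >S
        [3,4] "map" : (S/PP)/NP
        [4,5] "liked" : PP/NP
    [5,6] "built" : N\(NP\PP)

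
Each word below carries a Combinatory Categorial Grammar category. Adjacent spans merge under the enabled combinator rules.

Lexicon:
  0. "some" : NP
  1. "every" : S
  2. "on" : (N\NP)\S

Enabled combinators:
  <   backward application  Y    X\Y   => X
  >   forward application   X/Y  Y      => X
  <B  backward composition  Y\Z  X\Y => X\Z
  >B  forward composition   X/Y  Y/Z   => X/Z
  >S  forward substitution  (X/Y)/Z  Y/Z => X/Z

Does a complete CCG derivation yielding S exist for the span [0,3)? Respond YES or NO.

NP S (N\NP)\S
CKY chart[0,3] = {N}; S ∉ chart

NO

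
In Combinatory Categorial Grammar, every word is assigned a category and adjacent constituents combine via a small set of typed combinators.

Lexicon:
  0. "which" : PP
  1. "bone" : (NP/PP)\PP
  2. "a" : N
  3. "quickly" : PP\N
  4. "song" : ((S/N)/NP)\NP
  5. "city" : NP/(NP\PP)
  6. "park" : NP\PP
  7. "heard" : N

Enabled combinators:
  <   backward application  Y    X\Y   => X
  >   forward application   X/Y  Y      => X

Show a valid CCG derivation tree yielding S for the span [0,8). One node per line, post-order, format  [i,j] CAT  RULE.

[0,8] S   >
  [0,7] S/N   >
    [0,5] (S/N)/NP   <
      [0,4] NP   >
        [0,2] NP/PP   <
          [0,1] "which" : PP
          [1,2] "bone" : (NP/PP)\PP
        [2,4] PP   <
          [2,3] "a" : N
          [3,4] "quickly" : PP\N
      [4,5] "song" : ((S/N)/NP)\NP
    [5,7] NP   >
      [5,6] "city" : NP/(NP\PP)
      [6,7] "park" : NP\PP
  [7,8] "heard" : N

[0,1] PP  lex  "which"
[1,2] (NP/PP)\PP  lex  "bone"
[0,2] NP/PP  <  k=1
[2,3] N  lex  "a"
[3,4] PP\N  lex  "quickly"
[2,4] PP  <  k=3
[0,4] NP  >  k=2
[4,5] ((S/N)/NP)\NP  lex  "song"
[0,5] (S/N)/NP  <  k=4
[5,6] NP/(NP\PP)  lex  "city"
[6,7] NP\PP  lex  "park"
[5,7] NP  >  k=6
[0,7] S/N  >  k=5
[7,8] N  lex  "heard"
[0,8] S  >  k=7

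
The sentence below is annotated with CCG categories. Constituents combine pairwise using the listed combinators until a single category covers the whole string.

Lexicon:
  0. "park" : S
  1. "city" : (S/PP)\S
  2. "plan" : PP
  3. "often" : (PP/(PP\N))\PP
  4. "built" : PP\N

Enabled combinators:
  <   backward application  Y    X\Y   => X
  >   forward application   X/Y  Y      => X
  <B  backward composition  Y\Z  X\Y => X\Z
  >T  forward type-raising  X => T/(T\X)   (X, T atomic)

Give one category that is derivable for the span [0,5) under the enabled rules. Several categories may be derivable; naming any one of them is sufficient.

[0,5] S   >
  [0,2] S/PP   <
    [0,1] "park" : S
    [1,2] "city" : (S/PP)\S
  [2,5] PP   >
    [2,4] PP/(PP\N)   <
      [2,3] "plan" : PP
      [3,4] "often" : (PP/(PP\N))\PP
    [4,5] "built" : PP\N

S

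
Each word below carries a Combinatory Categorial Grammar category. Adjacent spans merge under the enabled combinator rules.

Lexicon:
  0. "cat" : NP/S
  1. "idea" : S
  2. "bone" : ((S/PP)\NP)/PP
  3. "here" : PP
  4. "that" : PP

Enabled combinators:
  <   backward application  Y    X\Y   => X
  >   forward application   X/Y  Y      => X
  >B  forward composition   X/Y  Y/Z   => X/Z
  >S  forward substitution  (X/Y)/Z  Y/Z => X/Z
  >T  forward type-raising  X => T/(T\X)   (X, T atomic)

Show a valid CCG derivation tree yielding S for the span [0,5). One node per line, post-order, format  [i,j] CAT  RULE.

[0,5] S   >
  [0,4] S/PP   <
    [0,2] NP   >
      [0,1] "cat" : NP/S
      [1,2] "idea" : S
    [2,4] (S/PP)\NP   >
      [2,3] "bone" : ((S/PP)\NP)/PP
      [3,4] "here" : PP
  [4,5] "that" : PP

[0,1] NP/S  lex  "cat"
[1,2] S  lex  "idea"
[0,2] NP  >  k=1
[2,3] ((S/PP)\NP)/PP  lex  "bone"
[3,4] PP  lex  "here"
[2,4] (S/PP)\NP  >  k=3
[0,4] S/PP  <  k=2
[4,5] PP  lex  "that"
[0,5] S  >  k=4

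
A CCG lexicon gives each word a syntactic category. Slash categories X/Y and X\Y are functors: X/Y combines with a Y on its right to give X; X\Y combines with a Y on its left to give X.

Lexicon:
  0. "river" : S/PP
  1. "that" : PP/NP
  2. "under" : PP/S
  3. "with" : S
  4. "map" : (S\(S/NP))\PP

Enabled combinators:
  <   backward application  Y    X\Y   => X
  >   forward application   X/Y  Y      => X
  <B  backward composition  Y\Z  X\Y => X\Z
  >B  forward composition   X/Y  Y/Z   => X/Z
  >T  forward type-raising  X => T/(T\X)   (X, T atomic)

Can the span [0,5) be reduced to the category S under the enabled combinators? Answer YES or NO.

[0,5] S   <
  [0,2] S/NP   >B
    [0,1] "river" : S/PP
    [1,2] "that" : PP/NP
  [2,5] S\(S/NP)   <
    [2,4] PP   >
      [2,3] "under" : PP/S
      [3,4] "with" : S
    [4,5] "map" : (S\(S/NP))\PP

YES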